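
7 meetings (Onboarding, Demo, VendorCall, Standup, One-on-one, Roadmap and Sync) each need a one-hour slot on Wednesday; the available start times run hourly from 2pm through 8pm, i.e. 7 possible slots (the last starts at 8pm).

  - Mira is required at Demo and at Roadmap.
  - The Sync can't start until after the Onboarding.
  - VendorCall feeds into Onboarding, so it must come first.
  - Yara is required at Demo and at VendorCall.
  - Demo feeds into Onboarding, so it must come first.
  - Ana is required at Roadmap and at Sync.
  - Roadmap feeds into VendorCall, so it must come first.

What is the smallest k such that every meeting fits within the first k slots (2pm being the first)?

5

The precedence chain requires at least 4 distinct slots.
Could 4 slots be enough, i.e. nothing placed later than 5pm? No: VendorCall must come after Roadmap (at 2pm or later) → {3pm, 4pm, 5pm}; Roadmap must come before VendorCall (at 5pm or earlier) → {2pm, 3pm, 4pm}; Onboarding must come after Demo (at 2pm or later) → {3pm, 4pm, 5pm}; Demo must come before Onboarding (at 5pm or earlier) → {2pm, 3pm, 4pm}; Onboarding must come after VendorCall (at 3pm or later) → {4pm, 5pm}; VendorCall must come before Onboarding (at 5pm or earlier) → {3pm, 4pm}; Sync must come after Onboarding (at 4pm or later) → {5pm}; Onboarding must come before Sync (at 5pm or earlier) → {4pm}; Roadmap must come before VendorCall (at 4pm or earlier) → {2pm, 3pm}; Demo must come before Onboarding (at 4pm or earlier) → {2pm, 3pm}; VendorCall must come before Onboarding (at 4pm or earlier) → {3pm}; Demo can't share with VendorCall (3pm) → {2pm}; Roadmap can't share with Demo (2pm) → {3pm}; VendorCall must come after Roadmap (at 3pm or later) → nothing is left.
So 4 slots is not enough.
5 works (last occupied slot: 6pm): for example Roadmap -> 2pm; Onboarding -> 5pm; VendorCall -> 3pm; Standup -> 2pm; Sync -> 6pm; One-on-one -> 2pm; Demo -> 4pm.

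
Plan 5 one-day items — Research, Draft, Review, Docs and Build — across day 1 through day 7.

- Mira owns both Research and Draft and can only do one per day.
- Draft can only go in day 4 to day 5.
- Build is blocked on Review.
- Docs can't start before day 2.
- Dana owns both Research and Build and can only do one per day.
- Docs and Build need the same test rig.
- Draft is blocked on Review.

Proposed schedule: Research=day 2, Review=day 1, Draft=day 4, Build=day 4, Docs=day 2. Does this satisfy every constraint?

Docs can't start before day 2 — holds.
Draft can only go in day 4 to day 5 — holds.
Docs and Build need the same test rig — holds.
Dana owns both Research and Build and can only do one per day — holds.
Build is blocked on Review — holds.
Mira owns both Research and Draft and can only do one per day — holds.
Draft is blocked on Review — holds.

Yes, all constraints hold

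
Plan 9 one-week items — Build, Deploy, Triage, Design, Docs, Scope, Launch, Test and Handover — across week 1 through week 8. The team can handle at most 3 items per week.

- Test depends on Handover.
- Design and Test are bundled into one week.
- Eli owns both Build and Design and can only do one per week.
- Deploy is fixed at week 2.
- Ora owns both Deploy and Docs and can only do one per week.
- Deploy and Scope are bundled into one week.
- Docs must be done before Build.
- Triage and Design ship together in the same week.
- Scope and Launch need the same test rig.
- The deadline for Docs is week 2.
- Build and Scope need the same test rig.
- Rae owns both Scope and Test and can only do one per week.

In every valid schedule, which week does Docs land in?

week 1

Docs's window is week 1–week 2.
Deploy is fixed at week 2, and Docs can't share a week with Deploy.
So Docs must be week 1.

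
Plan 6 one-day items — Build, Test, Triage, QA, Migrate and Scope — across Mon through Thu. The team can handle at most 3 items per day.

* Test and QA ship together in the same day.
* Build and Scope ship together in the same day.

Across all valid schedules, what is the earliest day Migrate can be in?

Mon

Migrate at Mon is achievable: QA in Tue, Build in Mon, Triage in Tue, Migrate in Mon, Test in Tue, Scope in Mon.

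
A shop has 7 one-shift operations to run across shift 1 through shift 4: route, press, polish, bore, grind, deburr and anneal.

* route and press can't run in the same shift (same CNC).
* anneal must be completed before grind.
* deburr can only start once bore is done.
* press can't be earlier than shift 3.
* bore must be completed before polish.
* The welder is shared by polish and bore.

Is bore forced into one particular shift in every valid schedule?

bore can be shift 1 (e.g. polish=shift 2; anneal=shift 1; bore=shift 1; press=shift 3; route=shift 1; grind=shift 2; deburr=shift 2) or shift 2 (e.g. route in shift 1; anneal in shift 1; polish in shift 3; press in shift 3; deburr in shift 3; grind in shift 2; bore in shift 2).

No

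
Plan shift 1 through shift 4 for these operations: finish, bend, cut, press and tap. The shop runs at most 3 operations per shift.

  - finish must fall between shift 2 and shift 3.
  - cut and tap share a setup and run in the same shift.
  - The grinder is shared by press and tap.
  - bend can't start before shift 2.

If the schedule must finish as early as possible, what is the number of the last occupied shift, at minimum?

With at most 3 per shift and 5 operations, at least 2 shifts are needed.
finish can't be placed before shift 2, so the schedule must run through at least shift 2.
2 works (last occupied shift: shift 2): for example press=shift 2, cut=shift 1, finish=shift 2, tap=shift 1, bend=shift 2.

shift 2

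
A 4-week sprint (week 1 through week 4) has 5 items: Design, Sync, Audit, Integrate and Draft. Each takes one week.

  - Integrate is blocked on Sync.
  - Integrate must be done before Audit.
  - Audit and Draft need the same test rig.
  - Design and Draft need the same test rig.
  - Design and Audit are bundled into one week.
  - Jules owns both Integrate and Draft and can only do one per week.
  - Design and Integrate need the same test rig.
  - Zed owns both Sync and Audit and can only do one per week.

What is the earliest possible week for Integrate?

week 2

Precedence pushes Integrate to at least week 2; downstream work caps Integrate at week 3.
Integrate at week 2 is achievable: Audit -> week 3, Design -> week 3, Draft -> week 1, Sync -> week 1, Integrate -> week 2.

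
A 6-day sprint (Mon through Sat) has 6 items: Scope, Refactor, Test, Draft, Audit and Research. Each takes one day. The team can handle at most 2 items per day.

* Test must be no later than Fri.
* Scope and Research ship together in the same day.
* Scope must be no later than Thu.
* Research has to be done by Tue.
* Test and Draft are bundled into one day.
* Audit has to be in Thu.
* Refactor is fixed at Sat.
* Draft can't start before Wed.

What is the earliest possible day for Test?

Test must be in the same day as Draft, which can't be before Wed, so Test is at least Wed; Test's own window allows nothing later than Fri.
Test at Wed is achievable: Refactor=Sat, Research=Mon, Test=Wed, Audit=Thu, Draft=Wed, Scope=Mon.

Wed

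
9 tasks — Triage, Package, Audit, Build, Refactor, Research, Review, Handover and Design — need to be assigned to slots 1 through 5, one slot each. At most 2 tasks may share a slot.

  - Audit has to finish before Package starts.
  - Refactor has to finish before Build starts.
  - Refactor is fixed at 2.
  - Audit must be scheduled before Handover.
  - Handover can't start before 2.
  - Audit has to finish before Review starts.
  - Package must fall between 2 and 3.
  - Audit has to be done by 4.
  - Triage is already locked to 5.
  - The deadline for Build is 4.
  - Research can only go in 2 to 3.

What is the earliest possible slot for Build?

Precedence pushes Build to at least 3; Build's own window allows nothing later than 4.
Build at 3 is achievable: Review=4; Audit=1; Research=3; Triage=5; Design=1; Package=2; Refactor=2; Handover=4; Build=3.

3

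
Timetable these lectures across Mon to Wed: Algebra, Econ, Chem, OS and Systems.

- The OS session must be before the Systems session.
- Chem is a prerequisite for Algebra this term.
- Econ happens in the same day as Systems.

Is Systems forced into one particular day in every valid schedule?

No

Systems can be Tue (e.g. OS=Mon; Econ=Tue; Algebra=Tue; Systems=Tue; Chem=Mon) or Wed (e.g. Chem in Mon; OS in Mon; Systems in Wed; Econ in Wed; Algebra in Tue).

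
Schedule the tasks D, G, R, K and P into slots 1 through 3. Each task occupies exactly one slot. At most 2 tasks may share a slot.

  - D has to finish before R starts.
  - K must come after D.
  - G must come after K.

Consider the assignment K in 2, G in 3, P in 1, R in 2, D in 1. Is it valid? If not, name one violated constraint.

K must come after D — holds.
At most 2 tasks may share a slot — holds.
G must come after K — holds.
D has to finish before R starts — holds.

Yes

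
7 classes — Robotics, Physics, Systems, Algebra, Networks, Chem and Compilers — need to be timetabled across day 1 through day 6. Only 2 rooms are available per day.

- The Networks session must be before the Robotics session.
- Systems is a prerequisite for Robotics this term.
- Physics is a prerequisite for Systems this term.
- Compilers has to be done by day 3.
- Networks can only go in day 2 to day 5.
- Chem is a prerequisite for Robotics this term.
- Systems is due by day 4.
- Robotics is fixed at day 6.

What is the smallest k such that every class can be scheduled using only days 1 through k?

6

The precedence chain requires at least 3 distinct days.
With at most 2 per day and 7 classes, at least 4 days are needed.
Robotics can't be placed before day 6, so the schedule must run through at least day 6.
6 works (last occupied day: day 6): for example Chem=day 3; Robotics=day 6; Compilers=day 1; Physics=day 1; Systems=day 2; Networks=day 2; Algebra=day 3.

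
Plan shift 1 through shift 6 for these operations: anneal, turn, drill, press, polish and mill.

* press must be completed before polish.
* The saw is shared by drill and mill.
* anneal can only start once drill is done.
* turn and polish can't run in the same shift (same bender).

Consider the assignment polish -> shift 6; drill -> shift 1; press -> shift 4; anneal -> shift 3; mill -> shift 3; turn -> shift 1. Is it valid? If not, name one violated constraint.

press must be completed before polish — holds.
turn and polish can't run in the same shift (same bender) — holds.
The saw is shared by drill and mill — holds.
anneal can only start once drill is done — holds.

Valid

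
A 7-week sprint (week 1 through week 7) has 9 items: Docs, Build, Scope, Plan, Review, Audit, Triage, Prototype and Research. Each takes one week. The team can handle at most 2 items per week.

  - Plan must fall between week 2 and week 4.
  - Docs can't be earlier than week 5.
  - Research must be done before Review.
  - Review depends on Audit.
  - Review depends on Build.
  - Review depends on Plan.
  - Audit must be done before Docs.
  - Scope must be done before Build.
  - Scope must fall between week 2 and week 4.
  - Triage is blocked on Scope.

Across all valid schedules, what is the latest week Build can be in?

week 6

Precedence pushes Build to at least week 3; downstream work caps Build at week 6.
Build at week 6 is achievable: Build in week 6; Research in week 1; Docs in week 5; Plan in week 2; Review in week 7; Prototype in week 3; Scope in week 2; Triage in week 3; Audit in week 1.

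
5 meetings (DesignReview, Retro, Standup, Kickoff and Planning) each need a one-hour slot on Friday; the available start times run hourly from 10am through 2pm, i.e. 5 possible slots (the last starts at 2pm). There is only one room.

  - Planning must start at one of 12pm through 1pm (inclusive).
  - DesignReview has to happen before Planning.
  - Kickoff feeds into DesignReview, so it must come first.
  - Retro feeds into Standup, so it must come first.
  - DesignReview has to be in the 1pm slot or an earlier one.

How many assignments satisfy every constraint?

Enumerating: Retro -> 1pm; Standup -> 2pm; Kickoff -> 10am; Planning -> 12pm; DesignReview -> 11am | Retro -> 12pm, Kickoff -> 10am, Planning -> 1pm, DesignReview -> 11am, Standup -> 2pm | Standup=2pm, Planning=1pm, Retro=10am, DesignReview=12pm, Kickoff=11am | Kickoff=10am, Standup=2pm, Retro=11am, Planning=1pm, DesignReview=12pm.

4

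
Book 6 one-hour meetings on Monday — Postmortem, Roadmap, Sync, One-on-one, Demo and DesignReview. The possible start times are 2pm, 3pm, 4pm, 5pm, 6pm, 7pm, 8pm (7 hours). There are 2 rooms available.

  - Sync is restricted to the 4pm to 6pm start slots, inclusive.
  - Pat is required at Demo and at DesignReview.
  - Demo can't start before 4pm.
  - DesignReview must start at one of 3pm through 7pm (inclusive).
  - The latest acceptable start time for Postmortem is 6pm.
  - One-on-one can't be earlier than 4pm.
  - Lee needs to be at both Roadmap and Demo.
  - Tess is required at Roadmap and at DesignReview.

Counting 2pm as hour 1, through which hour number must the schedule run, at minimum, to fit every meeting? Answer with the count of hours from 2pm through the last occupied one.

With at most 2 per hour and 6 meetings, at least 3 hours are needed.
Sync can't be placed before 4pm — that is hour 3 counting from 2pm — so the schedule must run through at least 3 hours.
Could 3 hours be enough, i.e. nothing placed later than 4pm? No: Sync's window within 3 hours is {4pm}; One-on-one's window within 3 hours is {4pm}; Demo's window within 3 hours is {4pm}; that puts Sync, One-on-one and Demo all in 4pm — more than 2 per hour.
So 3 hours is not enough.
4 works (last occupied hour: 5pm): for example Postmortem in 2pm; One-on-one in 4pm; DesignReview in 3pm; Sync in 4pm; Roadmap in 2pm; Demo in 5pm.

4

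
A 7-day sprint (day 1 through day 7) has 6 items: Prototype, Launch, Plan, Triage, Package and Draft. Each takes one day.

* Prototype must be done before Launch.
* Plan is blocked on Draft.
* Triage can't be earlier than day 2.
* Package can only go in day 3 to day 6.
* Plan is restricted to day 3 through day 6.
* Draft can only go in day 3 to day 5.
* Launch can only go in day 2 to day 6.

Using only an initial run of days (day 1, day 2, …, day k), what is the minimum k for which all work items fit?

4

The precedence chain requires at least 2 distinct days.
Propagating the time windows through the other constraints, Plan can't land before day 4, so the schedule must run through at least day 4.
4 works (last occupied day: day 4): for example Triage in day 2; Launch in day 2; Draft in day 3; Package in day 3; Prototype in day 1; Plan in day 4.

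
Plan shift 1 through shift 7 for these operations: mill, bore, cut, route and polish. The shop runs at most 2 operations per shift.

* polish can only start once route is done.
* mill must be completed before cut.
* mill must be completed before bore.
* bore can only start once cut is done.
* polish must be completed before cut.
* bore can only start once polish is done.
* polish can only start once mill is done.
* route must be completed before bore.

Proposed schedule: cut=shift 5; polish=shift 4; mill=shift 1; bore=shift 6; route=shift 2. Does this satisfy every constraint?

route must be completed before bore — holds.
mill must be completed before cut — holds.
polish can only start once route is done — holds.
polish must be completed before cut — holds.
polish can only start once mill is done — holds.
The shop runs at most 2 operations per shift — holds.
mill must be completed before bore — holds.
bore can only start once cut is done — holds.
bore can only start once polish is done — holds.

Valid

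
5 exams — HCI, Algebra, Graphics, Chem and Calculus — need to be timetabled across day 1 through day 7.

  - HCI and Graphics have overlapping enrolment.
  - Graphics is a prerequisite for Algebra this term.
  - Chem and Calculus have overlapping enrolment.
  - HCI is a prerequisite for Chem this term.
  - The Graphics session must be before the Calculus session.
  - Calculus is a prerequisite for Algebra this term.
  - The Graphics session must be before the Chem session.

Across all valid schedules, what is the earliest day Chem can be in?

Precedence pushes Chem to at least day 2.
Chem at day 3 is achievable: Algebra in day 3, HCI in day 2, Chem in day 3, Calculus in day 2, Graphics in day 1.
Nothing earlier works — the conflict constraints rule out every day before day 3.

day 3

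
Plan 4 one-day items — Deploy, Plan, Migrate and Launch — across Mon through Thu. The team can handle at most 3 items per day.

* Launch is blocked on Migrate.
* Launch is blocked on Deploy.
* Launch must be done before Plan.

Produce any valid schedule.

Plan -> Wed, Deploy -> Mon, Launch -> Tue, Migrate -> Mon

Checking: Migrate(Mon) before Launch(Tue); Launch(Tue) before Plan(Wed); Deploy(Mon) before Launch(Tue); max 2 per day (cap 3).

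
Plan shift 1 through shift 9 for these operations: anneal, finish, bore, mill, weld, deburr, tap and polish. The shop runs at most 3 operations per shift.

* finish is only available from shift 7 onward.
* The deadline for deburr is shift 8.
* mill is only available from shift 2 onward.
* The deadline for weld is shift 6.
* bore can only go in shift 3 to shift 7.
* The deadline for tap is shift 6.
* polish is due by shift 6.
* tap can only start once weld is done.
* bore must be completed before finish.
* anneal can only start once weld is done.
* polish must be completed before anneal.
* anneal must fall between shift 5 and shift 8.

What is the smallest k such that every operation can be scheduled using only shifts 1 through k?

7 shifts

The precedence chain requires at least 2 distinct shifts.
With at most 3 per shift and 8 operations, at least 3 shifts are needed.
finish can't be placed before shift 7, so the schedule must run through at least shift 7.
7 works (last occupied shift: shift 7): for example polish -> shift 1, weld -> shift 1, tap -> shift 2, anneal -> shift 5, finish -> shift 7, mill -> shift 2, deburr -> shift 1, bore -> shift 3.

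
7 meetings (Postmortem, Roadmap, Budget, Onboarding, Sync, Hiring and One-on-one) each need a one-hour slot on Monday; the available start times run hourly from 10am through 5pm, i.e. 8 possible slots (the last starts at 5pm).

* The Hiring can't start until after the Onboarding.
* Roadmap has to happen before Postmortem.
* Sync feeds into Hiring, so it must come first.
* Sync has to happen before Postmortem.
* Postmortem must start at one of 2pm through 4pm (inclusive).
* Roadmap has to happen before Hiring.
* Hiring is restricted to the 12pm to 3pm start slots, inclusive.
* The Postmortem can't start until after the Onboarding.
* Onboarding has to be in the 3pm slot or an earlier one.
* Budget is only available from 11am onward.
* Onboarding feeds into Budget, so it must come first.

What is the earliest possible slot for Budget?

Budget is available from 11am.
Budget at 11am is achievable: Hiring=12pm, Sync=10am, One-on-one=10am, Postmortem=2pm, Onboarding=10am, Roadmap=10am, Budget=11am.

11am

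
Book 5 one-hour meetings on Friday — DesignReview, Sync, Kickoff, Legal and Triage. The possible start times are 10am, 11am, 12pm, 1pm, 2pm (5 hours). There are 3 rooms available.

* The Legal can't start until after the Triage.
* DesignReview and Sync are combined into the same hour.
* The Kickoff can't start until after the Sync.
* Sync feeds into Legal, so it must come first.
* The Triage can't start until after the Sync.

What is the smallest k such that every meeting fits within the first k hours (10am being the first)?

3 hours

The precedence chain requires at least 3 distinct hours.
With at most 3 per hour and 5 meetings, at least 2 hours are needed.
3 works (last occupied hour: 12pm): for example Legal -> 12pm, DesignReview -> 10am, Sync -> 10am, Kickoff -> 11am, Triage -> 11am.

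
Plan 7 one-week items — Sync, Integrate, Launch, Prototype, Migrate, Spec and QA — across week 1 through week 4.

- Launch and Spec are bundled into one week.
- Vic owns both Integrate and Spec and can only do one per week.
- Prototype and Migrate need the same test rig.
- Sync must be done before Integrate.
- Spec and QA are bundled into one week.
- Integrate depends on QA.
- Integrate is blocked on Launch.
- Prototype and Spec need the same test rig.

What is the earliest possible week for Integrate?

Precedence pushes Integrate to at least week 2.
Integrate at week 2 is achievable: Migrate in week 1, Spec in week 1, Integrate in week 2, Launch in week 1, Prototype in week 2, Sync in week 1, QA in week 1.

week 2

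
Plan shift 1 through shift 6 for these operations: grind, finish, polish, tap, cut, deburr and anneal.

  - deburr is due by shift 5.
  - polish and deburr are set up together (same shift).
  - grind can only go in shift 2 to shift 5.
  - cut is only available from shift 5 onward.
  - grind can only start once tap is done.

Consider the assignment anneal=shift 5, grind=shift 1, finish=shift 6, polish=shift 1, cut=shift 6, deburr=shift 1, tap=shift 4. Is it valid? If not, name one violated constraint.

Invalid. grind can only go in shift 2 to shift 5.

grind can only go in shift 2 to shift 5 — violated.
grind can only start once tap is done — violated.
cut is only available from shift 5 onward — holds.
deburr is due by shift 5 — holds.
polish and deburr are set up together (same shift) — holds.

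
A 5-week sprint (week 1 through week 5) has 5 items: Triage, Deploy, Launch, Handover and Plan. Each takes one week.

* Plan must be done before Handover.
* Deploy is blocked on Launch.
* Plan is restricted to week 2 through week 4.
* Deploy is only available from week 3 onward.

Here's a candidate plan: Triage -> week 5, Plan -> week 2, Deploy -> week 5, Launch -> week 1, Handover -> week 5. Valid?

Deploy is blocked on Launch — holds.
Deploy is only available from week 3 onward — holds.
Plan must be done before Handover — holds.
Plan is restricted to week 2 through week 4 — holds.

Yes, all constraints hold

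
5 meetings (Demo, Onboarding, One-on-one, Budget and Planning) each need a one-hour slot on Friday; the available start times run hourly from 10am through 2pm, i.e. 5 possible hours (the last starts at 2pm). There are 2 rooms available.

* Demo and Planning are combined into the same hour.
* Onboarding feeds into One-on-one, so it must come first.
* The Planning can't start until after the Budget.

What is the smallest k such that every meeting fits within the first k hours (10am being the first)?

3 hours

The precedence chain requires at least 2 distinct hours.
With at most 2 per hour and 5 meetings, at least 3 hours are needed.
3 works (last occupied hour: 12pm): for example Demo=12pm; Planning=12pm; One-on-one=11am; Budget=10am; Onboarding=10am.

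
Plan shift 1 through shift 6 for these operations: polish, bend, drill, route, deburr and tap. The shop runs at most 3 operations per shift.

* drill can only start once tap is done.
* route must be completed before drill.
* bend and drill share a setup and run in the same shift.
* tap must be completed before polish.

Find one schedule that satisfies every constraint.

route=shift 1; deburr=shift 1; tap=shift 1; bend=shift 2; drill=shift 2; polish=shift 2

Checking: tap(shift 1) before polish(shift 2); tap(shift 1) before drill(shift 2); route(shift 1) before drill(shift 2); bend = drill = shift 2; max 3 per shift (cap 3).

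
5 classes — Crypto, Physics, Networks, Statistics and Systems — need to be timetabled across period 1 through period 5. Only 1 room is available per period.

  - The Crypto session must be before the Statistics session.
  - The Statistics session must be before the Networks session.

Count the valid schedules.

Splitting on Crypto: it can be period 1 (12), period 2 (6), period 3 (2). Listing each branch's schedules as (Physics, Networks, Statistics, Systems) by period number:
Crypto=period 1: (2,4,3,5) (2,5,3,4) (2,5,4,3) (3,4,2,5) (3,5,2,4) (3,5,4,2) (4,3,2,5) (4,5,2,3) (4,5,3,2) (5,3,2,4) (5,4,2,3) (5,4,3,2) — 12.
Crypto=period 2: (1,4,3,5) (1,5,3,4) (1,5,4,3) (3,5,4,1) (4,5,3,1) (5,4,3,1) — 6.
Crypto=period 3: (1,5,4,2) (2,5,4,1) — 2.
Summing: 12 + 6 + 2 = 20.

20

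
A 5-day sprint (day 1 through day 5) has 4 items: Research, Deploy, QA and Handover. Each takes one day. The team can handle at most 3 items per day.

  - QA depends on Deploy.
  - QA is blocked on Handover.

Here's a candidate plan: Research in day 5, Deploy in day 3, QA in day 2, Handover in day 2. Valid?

QA depends on Deploy — violated.
QA is blocked on Handover — violated.
The team can handle at most 3 items per day — holds.

No. QA depends on Deploy is not satisfied.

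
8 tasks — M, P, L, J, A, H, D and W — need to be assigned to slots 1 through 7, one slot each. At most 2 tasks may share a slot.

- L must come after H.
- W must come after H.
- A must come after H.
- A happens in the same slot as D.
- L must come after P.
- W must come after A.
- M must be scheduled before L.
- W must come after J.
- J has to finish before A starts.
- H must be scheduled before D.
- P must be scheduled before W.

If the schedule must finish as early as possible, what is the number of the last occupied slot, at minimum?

The precedence chain requires at least 3 distinct slots.
With at most 2 per slot and 8 tasks, at least 4 slots are needed.
4 works (last occupied slot: 4): for example J=1, L=4, P=3, D=2, H=1, M=3, A=2, W=4.

4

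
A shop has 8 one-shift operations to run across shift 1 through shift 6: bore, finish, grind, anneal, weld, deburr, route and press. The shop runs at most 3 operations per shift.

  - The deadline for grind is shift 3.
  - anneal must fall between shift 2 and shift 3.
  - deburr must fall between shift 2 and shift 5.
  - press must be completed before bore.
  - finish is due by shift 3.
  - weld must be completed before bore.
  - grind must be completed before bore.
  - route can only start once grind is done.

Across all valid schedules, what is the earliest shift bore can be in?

shift 2

Precedence pushes bore to at least shift 2.
bore at shift 2 is achievable: deburr in shift 3, press in shift 1, anneal in shift 2, weld in shift 1, grind in shift 1, route in shift 3, finish in shift 2, bore in shift 2.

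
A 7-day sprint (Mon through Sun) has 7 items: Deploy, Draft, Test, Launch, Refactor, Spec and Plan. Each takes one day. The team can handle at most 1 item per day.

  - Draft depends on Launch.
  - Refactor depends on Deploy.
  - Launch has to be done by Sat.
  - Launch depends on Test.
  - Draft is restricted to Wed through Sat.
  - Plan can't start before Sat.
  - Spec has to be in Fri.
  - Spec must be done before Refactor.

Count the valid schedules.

Splitting on Deploy: it can be Mon (2), Tue (2), Wed (2), Thu (2). Listing each branch's schedules as (Draft, Test, Launch, Refactor, Spec, Plan):
Deploy=Mon: (Thu,Tue,Wed,Sat,Fri,Sun) (Thu,Tue,Wed,Sun,Fri,Sat) — 2.
Deploy=Tue: (Thu,Mon,Wed,Sat,Fri,Sun) (Thu,Mon,Wed,Sun,Fri,Sat) — 2.
Deploy=Wed: (Thu,Mon,Tue,Sat,Fri,Sun) (Thu,Mon,Tue,Sun,Fri,Sat) — 2.
Deploy=Thu: (Wed,Mon,Tue,Sat,Fri,Sun) (Wed,Mon,Tue,Sun,Fri,Sat) — 2.
Summing: 2 + 2 + 2 + 2 = 8.

8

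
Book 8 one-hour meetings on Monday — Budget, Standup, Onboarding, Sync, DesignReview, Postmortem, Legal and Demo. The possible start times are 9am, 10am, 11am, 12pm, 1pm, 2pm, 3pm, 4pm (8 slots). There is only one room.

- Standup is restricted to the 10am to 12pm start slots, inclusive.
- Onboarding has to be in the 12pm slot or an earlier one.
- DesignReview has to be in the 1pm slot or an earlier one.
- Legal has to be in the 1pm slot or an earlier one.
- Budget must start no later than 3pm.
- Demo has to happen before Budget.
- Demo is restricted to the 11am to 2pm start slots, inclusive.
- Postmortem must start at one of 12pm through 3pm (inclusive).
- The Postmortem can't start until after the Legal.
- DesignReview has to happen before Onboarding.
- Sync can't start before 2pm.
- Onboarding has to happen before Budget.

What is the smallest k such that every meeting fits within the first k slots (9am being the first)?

The precedence chain requires at least 3 distinct slots.
With at most 1 per slot and 8 meetings, at least 8 slots are needed.
Sync can't be placed before 2pm — that is slot 6 counting from 9am — so the schedule must run through at least 6 slots.
8 works (last occupied slot: 4pm): for example DesignReview=9am, Demo=2pm, Budget=3pm, Sync=4pm, Standup=10am, Onboarding=11am, Postmortem=1pm, Legal=12pm.

8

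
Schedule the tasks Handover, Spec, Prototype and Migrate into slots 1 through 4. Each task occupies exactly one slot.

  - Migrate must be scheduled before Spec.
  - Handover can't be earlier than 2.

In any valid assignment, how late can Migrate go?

Downstream work caps Migrate at 3.
Migrate at 3 is achievable: Migrate in 3, Handover in 2, Spec in 4, Prototype in 1.

3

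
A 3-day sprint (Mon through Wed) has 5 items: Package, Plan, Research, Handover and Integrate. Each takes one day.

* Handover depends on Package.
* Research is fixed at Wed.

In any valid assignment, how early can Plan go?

Mon

Plan at Mon is achievable: Package -> Mon, Integrate -> Mon, Plan -> Mon, Research -> Wed, Handover -> Tue.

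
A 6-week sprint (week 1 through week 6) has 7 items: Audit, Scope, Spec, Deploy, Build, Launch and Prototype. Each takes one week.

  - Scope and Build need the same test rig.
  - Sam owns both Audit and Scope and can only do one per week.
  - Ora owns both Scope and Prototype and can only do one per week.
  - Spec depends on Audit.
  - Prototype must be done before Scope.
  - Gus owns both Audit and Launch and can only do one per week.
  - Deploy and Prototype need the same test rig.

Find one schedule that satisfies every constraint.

Deploy=week 2, Spec=week 2, Prototype=week 1, Build=week 1, Scope=week 2, Audit=week 1, Launch=week 2

Checking: Audit(week 1) before Spec(week 2); Prototype(week 1) before Scope(week 2); Scope(week 2) != Build(week 1); Deploy(week 2) != Prototype(week 1); Audit(week 1) != Scope(week 2); Scope(week 2) != Prototype(week 1); Audit(week 1) != Launch(week 2).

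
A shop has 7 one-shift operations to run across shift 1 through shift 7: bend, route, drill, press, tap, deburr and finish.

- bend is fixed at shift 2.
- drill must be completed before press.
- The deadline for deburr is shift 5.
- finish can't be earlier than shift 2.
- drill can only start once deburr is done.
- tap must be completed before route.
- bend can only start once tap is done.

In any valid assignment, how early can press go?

Precedence pushes press to at least shift 3.
press at shift 3 is achievable: tap -> shift 1; deburr -> shift 1; finish -> shift 2; route -> shift 2; press -> shift 3; drill -> shift 2; bend -> shift 2.

shift 3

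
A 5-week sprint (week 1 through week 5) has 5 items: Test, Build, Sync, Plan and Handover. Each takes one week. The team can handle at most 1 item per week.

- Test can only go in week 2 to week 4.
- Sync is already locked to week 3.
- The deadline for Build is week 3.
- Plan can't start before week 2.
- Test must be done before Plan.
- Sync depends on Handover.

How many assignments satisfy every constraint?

Enumerating: Sync in week 3, Plan in week 5, Test in week 4, Build in week 1, Handover in week 2 | Build=week 2; Handover=week 1; Plan=week 5; Sync=week 3; Test=week 4.

2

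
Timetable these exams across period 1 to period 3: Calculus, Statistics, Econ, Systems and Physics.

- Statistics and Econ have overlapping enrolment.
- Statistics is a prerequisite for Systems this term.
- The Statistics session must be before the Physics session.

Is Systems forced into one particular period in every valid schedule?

No

Systems can be period 2 (e.g. Econ=period 2, Calculus=period 1, Systems=period 2, Physics=period 2, Statistics=period 1) or period 3 (e.g. Physics=period 2; Statistics=period 1; Systems=period 3; Econ=period 2; Calculus=period 1).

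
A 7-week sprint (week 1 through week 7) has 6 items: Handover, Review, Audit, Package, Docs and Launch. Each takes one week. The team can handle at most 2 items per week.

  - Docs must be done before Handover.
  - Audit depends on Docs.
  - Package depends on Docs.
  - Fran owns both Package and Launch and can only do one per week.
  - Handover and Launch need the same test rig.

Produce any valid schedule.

Audit in week 2, Package in week 3, Launch in week 4, Docs in week 1, Review in week 1, Handover in week 2

Checking: Docs(week 1) before Audit(week 2); Docs(week 1) before Handover(week 2); Docs(week 1) before Package(week 3); Package(week 3) != Launch(week 4); Handover(week 2) != Launch(week 4); max 2 per week (cap 2).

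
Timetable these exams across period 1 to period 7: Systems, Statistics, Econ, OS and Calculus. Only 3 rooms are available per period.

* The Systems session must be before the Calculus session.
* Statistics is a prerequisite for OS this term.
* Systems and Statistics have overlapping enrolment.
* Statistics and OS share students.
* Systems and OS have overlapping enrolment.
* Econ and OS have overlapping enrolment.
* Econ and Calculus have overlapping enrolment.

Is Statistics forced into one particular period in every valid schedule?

No

Statistics can be period 1 (e.g. Systems=period 2; Econ=period 1; Calculus=period 3; Statistics=period 1; OS=period 3) or period 2 (e.g. Statistics in period 2; Calculus in period 2; Econ in period 1; OS in period 3; Systems in period 1).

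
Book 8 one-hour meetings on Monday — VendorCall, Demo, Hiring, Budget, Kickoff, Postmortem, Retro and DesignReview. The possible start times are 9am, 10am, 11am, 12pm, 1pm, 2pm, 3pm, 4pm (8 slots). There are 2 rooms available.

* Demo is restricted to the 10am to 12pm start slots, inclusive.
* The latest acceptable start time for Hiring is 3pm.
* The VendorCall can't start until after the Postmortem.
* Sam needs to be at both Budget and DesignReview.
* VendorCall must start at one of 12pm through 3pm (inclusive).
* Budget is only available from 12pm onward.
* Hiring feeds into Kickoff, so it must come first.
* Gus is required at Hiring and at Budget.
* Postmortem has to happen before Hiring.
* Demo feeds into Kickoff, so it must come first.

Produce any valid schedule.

VendorCall -> 12pm, Retro -> 9am, Postmortem -> 9am, Budget -> 12pm, DesignReview -> 11am, Demo -> 10am, Hiring -> 10am, Kickoff -> 11am

Checking: Postmortem(9am) before Hiring(10am); Hiring(10am) before Kickoff(11am); Postmortem(9am) before VendorCall(12pm); Demo(10am) before Kickoff(11am); Budget(12pm) != DesignReview(11am); Hiring(10am) != Budget(12pm); Demo=10am in [10am,12pm]; Budget=12pm in [12pm,4pm]; VendorCall=12pm in [12pm,3pm]; Hiring=10am in [9am,3pm]; max 2 per slot (cap 2).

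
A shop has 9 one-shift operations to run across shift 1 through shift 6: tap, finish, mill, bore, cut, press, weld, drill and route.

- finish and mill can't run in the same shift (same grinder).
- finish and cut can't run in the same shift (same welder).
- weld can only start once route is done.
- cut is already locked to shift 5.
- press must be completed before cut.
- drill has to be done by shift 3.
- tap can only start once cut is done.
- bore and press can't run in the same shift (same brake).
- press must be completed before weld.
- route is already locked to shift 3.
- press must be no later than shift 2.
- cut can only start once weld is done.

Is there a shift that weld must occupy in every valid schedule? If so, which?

route is fixed at shift 3 and must come before weld, so weld is at least shift 4.
cut is fixed at shift 5 and must come after weld, so weld is at most shift 4.
So weld must be shift 4.

shift 4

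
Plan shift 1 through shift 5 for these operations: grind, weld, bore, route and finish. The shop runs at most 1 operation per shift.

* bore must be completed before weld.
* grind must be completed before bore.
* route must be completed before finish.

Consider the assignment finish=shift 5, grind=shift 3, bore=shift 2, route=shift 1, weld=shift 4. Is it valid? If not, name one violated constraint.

No — it violates: grind must be completed before bore

bore must be completed before weld — holds.
The shop runs at most 1 operation per shift — holds.
grind must be completed before bore — violated.
route must be completed before finish — holds.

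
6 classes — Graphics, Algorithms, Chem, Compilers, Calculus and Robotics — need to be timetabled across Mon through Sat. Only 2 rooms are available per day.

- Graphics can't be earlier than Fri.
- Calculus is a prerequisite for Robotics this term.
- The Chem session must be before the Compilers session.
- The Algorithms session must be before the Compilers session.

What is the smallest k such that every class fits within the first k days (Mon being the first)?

The precedence chain requires at least 2 distinct days.
With at most 2 per day and 6 classes, at least 3 days are needed.
Graphics can't be placed before Fri — that is day 5 counting from Mon — so the schedule must run through at least 5 days.
5 works (last occupied day: Fri): for example Calculus=Tue, Compilers=Tue, Chem=Mon, Graphics=Fri, Robotics=Wed, Algorithms=Mon.

5 days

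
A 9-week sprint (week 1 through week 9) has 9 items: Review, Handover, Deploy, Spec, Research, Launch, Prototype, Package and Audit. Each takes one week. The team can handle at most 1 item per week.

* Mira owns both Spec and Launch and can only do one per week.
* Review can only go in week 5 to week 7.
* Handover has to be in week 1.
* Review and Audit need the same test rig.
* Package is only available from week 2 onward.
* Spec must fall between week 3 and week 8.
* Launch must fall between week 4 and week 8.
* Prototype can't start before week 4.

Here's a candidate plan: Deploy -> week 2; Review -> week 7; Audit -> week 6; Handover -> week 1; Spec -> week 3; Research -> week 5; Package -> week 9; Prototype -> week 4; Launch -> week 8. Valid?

Launch must fall between week 4 and week 8 — holds.
Review and Audit need the same test rig — holds.
Review can only go in week 5 to week 7 — holds.
The team can handle at most 1 item per week — holds.
Prototype can't start before week 4 — holds.
Handover has to be in week 1 — holds.
Spec must fall between week 3 and week 8 — holds.
Package is only available from week 2 onward — holds.
Mira owns both Spec and Launch and can only do one per week — holds.

Yes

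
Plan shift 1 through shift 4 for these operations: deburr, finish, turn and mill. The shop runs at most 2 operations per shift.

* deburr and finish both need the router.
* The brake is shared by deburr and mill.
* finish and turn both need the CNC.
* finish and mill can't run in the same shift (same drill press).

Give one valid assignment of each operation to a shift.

mill -> shift 3; deburr -> shift 1; turn -> shift 1; finish -> shift 2

Checking: finish(shift 2) != turn(shift 1); deburr(shift 1) != finish(shift 2); deburr(shift 1) != mill(shift 3); finish(shift 2) != mill(shift 3); max 2 per shift (cap 2).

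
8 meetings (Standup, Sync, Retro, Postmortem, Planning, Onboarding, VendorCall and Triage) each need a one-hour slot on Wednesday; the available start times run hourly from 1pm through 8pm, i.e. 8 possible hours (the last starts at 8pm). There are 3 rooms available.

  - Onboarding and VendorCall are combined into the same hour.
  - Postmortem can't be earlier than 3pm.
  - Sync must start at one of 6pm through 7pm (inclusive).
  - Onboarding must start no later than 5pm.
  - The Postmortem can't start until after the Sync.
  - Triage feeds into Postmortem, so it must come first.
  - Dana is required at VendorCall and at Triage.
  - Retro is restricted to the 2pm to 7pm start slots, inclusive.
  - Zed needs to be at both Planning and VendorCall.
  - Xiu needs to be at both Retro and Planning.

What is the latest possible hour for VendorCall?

5pm

VendorCall must be in the same hour as Onboarding, which can't be after 5pm, so VendorCall is at most 5pm.
VendorCall at 5pm is achievable: Onboarding -> 5pm, Standup -> 1pm, Planning -> 1pm, Postmortem -> 7pm, Retro -> 2pm, VendorCall -> 5pm, Triage -> 1pm, Sync -> 6pm.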